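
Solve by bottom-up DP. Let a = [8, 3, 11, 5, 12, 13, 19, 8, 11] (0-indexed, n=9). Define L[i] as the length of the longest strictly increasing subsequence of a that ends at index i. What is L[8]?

   i    0    1    2    3    4    5    6    7    8
a[i]    8    3   11    5   12   13   19    8   11
L[i]    1    1    2    2    3    4    5    3    4

4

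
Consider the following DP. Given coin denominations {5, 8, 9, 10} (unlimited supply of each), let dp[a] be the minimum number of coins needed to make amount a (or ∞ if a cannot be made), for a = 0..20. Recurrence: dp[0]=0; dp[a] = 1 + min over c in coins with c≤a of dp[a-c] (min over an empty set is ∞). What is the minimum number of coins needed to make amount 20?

2

 a  0  1  2  3  4  5  6  7  8  9 10 11 12 13 14 15 16 17 18 19 20
dp  0  -  -  -  -  1  -  -  1  1  1  -  -  2  2  2  2  2  2  2  2
(- denotes ∞ / unreachable)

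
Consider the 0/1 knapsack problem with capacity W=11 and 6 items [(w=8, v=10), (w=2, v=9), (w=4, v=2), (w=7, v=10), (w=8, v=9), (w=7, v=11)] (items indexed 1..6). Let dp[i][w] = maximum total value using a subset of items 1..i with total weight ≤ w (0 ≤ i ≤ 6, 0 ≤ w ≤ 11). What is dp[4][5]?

i\w   0   1   2   3   4   5   6   7   8   9  10  11
  0   0   0   0   0   0   0   0   0   0   0   0   0
  1   0   0   0   0   0   0   0   0  10  10  10  10
  2   0   0   9   9   9   9   9   9  10  10  19  19
  3   0   0   9   9   9   9  11  11  11  11  19  19
  4   0   0   9   9   9   9  11  11  11  19  19  19
  5   0   0   9   9   9   9  11  11  11  19  19  19
  6   0   0   9   9   9   9  11  11  11  20  20  20

9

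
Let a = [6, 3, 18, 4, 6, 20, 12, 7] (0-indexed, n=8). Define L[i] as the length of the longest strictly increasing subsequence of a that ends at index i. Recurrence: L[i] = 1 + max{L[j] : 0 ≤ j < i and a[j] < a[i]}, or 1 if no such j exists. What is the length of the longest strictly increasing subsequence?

   i    0    1    2    3    4    5    6    7
a[i]    6    3   18    4    6   20   12    7
L[i]    1    1    2    2    3    4    4    4

4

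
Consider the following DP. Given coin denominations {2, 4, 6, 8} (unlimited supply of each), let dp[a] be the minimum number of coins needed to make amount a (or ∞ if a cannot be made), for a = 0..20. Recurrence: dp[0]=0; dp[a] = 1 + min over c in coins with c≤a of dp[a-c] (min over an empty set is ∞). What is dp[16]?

 a  0  1  2  3  4  5  6  7  8  9 10 11 12 13 14 15 16 17 18 19 20
dp  0  -  1  -  1  -  1  -  1  -  2  -  2  -  2  -  2  -  3  -  3
(- denotes ∞ / unreachable)

2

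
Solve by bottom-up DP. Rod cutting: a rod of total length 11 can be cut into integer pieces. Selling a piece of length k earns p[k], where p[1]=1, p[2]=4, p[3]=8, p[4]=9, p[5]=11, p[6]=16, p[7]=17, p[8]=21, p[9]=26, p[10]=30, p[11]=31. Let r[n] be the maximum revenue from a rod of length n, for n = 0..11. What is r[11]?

31

   n    0    1    2    3    4    5    6    7    8    9   10   11
r[n]    0    1    4    8    9   12   16   17   21   26   30   31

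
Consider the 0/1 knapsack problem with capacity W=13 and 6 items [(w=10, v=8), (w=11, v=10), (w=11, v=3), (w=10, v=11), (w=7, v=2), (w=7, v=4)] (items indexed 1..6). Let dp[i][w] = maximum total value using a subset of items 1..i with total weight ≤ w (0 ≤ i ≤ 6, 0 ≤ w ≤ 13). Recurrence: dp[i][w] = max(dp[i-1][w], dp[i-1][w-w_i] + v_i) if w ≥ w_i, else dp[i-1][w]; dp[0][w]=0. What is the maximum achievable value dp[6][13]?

i\w   0   1   2   3   4   5   6   7   8   9  10  11  12  13
  0   0   0   0   0   0   0   0   0   0   0   0   0   0   0
  1   0   0   0   0   0   0   0   0   0   0   8   8   8   8
  2   0   0   0   0   0   0   0   0   0   0   8  10  10  10
  3   0   0   0   0   0   0   0   0   0   0   8  10  10  10
  4   0   0   0   0   0   0   0   0   0   0  11  11  11  11
  5   0   0   0   0   0   0   0   2   2   2  11  11  11  11
  6   0   0   0   0   0   0   0   4   4   4  11  11  11  11

11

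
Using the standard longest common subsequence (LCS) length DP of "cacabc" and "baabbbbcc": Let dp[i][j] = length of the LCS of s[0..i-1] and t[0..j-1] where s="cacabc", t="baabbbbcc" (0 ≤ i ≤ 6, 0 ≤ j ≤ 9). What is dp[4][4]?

   ''  b  a  a  b  b  b  b  c  c
''  0  0  0  0  0  0  0  0  0  0
 c  0  0  0  0  0  0  0  0  1  1
 a  0  0  1  1  1  1  1  1  1  1
 c  0  0  1  1  1  1  1  1  2  2
 a  0  0  1  2  2  2  2  2  2  2
 b  0  1  1  2  3  3  3  3  3  3
 c  0  1  1  2  3  3  3  3  4  4

2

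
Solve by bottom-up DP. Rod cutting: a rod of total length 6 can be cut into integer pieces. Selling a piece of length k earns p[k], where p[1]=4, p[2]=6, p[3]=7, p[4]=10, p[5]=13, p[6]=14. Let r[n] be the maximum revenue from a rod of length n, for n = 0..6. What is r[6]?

24

   n    0    1    2    3    4    5    6
r[n]    0    4    8   12   16   20   24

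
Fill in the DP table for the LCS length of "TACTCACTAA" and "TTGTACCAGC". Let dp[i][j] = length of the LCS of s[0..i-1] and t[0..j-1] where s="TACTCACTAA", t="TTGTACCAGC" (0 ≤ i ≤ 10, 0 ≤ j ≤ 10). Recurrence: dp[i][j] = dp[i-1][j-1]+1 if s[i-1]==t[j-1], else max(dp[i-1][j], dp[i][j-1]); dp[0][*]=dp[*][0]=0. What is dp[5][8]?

4

   ''  T  T  G  T  A  C  C  A  G  C
''  0  0  0  0  0  0  0  0  0  0  0
 T  0  1  1  1  1  1  1  1  1  1  1
 A  0  1  1  1  1  2  2  2  2  2  2
 C  0  1  1  1  1  2  3  3  3  3  3
 T  0  1  2  2  2  2  3  3  3  3  3
 C  0  1  2  2  2  2  3  4  4  4  4
 A  0  1  2  2  2  3  3  4  5  5  5
 C  0  1  2  2  2  3  4  4  5  5  6
 T  0  1  2  2  3  3  4  4  5  5  6
 A  0  1  2  2  3  4  4  4  5  5  6
 A  0  1  2  2  3  4  4  4  5  5  6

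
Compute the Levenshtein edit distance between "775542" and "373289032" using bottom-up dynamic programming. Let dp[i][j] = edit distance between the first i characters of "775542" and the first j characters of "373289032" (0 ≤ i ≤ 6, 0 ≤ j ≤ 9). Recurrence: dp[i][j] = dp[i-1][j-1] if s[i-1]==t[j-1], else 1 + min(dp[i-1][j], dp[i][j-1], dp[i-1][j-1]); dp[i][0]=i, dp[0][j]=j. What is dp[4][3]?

3

   ''  3  7  3  2  8  9  0  3  2
''  0  1  2  3  4  5  6  7  8  9
 7  1  1  1  2  3  4  5  6  7  8
 7  2  2  1  2  3  4  5  6  7  8
 5  3  3  2  2  3  4  5  6  7  8
 5  4  4  3  3  3  4  5  6  7  8
 4  5  5  4  4  4  4  5  6  7  8
 2  6  6  5  5  4  5  5  6  7  7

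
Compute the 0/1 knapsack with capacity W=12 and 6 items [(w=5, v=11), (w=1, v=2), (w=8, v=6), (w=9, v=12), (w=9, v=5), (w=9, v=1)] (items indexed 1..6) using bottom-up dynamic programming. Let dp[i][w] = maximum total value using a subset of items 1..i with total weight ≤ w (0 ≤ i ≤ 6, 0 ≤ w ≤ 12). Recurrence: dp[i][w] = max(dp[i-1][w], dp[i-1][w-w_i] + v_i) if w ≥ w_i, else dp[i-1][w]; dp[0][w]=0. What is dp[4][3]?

2

i\w   0   1   2   3   4   5   6   7   8   9  10  11  12
  0   0   0   0   0   0   0   0   0   0   0   0   0   0
  1   0   0   0   0   0  11  11  11  11  11  11  11  11
  2   0   2   2   2   2  11  13  13  13  13  13  13  13
  3   0   2   2   2   2  11  13  13  13  13  13  13  13
  4   0   2   2   2   2  11  13  13  13  13  14  14  14
  5   0   2   2   2   2  11  13  13  13  13  14  14  14
  6   0   2   2   2   2  11  13  13  13  13  14  14  14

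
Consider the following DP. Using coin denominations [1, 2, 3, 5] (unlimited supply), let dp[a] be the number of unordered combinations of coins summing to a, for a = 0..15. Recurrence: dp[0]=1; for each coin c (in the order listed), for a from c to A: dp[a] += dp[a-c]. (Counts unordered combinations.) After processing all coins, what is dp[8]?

13

after  coin     0     1     2     3     4     5     6     7     8     9    10    11    12    13    14    15
          1     1     1     1     1     1     1     1     1     1     1     1     1     1     1     1     1
          2     1     1     2     2     3     3     4     4     5     5     6     6     7     7     8     8
          3     1     1     2     3     4     5     7     8    10    12    14    16    19    21    24    27
          5     1     1     2     3     4     6     8    10    13    16    20    24    29    34    40    47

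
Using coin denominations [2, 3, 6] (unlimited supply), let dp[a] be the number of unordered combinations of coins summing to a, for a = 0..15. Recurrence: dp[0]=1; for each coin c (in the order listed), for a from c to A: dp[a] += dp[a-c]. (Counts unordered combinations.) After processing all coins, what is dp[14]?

after  coin     0     1     2     3     4     5     6     7     8     9    10    11    12    13    14    15
          2     1     0     1     0     1     0     1     0     1     0     1     0     1     0     1     0
          3     1     0     1     1     1     1     2     1     2     2     2     2     3     2     3     3
          6     1     0     1     1     1     1     3     1     3     3     3     3     6     3     6     6

6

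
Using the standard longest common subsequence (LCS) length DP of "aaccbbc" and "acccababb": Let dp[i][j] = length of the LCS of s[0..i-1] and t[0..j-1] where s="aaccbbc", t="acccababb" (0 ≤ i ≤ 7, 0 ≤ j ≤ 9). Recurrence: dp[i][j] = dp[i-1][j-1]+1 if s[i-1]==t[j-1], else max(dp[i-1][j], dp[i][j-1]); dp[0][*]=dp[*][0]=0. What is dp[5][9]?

   ''  a  c  c  c  a  b  a  b  b
''  0  0  0  0  0  0  0  0  0  0
 a  0  1  1  1  1  1  1  1  1  1
 a  0  1  1  1  1  2  2  2  2  2
 c  0  1  2  2  2  2  2  2  2  2
 c  0  1  2  3  3  3  3  3  3  3
 b  0  1  2  3  3  3  4  4  4  4
 b  0  1  2  3  3  3  4  4  5  5
 c  0  1  2  3  4  4  4  4  5  5

4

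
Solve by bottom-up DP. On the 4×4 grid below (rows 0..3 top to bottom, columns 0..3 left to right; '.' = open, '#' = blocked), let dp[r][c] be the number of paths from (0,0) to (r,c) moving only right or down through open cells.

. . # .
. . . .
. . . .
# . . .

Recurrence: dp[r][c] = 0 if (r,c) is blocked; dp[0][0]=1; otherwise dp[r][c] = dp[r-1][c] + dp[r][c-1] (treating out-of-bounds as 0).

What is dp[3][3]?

r\c   0   1   2   3
  0   1   1   0   0
  1   1   2   2   2
  2   1   3   5   7
  3   0   3   8  15

15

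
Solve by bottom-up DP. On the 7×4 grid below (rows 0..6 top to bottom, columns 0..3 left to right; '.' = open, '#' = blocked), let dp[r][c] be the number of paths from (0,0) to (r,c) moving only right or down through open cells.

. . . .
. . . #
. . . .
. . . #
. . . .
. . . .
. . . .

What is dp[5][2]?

21

r\c   0   1   2   3
  0   1   1   1   1
  1   1   2   3   0
  2   1   3   6   6
  3   1   4  10   0
  4   1   5  15  15
  5   1   6  21  36
  6   1   7  28  64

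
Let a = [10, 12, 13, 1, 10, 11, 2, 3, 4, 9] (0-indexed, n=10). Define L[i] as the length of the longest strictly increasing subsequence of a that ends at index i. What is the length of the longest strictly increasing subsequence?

   i    0    1    2    3    4    5    6    7    8    9
a[i]   10   12   13    1   10   11    2    3    4    9
L[i]    1    2    3    1    2    3    2    3    4    5

5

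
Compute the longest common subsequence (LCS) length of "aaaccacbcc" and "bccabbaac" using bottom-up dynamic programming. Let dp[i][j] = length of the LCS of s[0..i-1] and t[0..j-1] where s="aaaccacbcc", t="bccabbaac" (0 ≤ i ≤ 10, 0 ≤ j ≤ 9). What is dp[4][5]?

1

   ''  b  c  c  a  b  b  a  a  c
''  0  0  0  0  0  0  0  0  0  0
 a  0  0  0  0  1  1  1  1  1  1
 a  0  0  0  0  1  1  1  2  2  2
 a  0  0  0  0  1  1  1  2  3  3
 c  0  0  1  1  1  1  1  2  3  4
 c  0  0  1  2  2  2  2  2  3  4
 a  0  0  1  2  3  3  3  3  3  4
 c  0  0  1  2  3  3  3  3  3  4
 b  0  1  1  2  3  4  4  4  4  4
 c  0  1  2  2  3  4  4  4  4  5
 c  0  1  2  3  3  4  4  4  4  5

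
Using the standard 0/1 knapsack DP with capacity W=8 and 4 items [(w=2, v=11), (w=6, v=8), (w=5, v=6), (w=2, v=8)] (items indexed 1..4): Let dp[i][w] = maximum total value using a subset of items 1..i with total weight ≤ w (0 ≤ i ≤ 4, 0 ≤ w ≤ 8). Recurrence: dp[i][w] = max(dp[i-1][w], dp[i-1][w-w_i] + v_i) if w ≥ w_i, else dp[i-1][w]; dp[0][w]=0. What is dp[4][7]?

19

i\w   0   1   2   3   4   5   6   7   8
  0   0   0   0   0   0   0   0   0   0
  1   0   0  11  11  11  11  11  11  11
  2   0   0  11  11  11  11  11  11  19
  3   0   0  11  11  11  11  11  17  19
  4   0   0  11  11  19  19  19  19  19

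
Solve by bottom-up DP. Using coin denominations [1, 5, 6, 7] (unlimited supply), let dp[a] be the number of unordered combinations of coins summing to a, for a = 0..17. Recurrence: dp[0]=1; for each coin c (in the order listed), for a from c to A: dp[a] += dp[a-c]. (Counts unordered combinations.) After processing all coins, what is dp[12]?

8

after  coin     0     1     2     3     4     5     6     7     8     9    10    11    12    13    14    15    16    17
          1     1     1     1     1     1     1     1     1     1     1     1     1     1     1     1     1     1     1
          5     1     1     1     1     1     2     2     2     2     2     3     3     3     3     3     4     4     4
          6     1     1     1     1     1     2     3     3     3     3     4     5     6     6     6     7     8     9
          7     1     1     1     1     1     2     3     4     4     4     5     6     8     9    10    11    12    14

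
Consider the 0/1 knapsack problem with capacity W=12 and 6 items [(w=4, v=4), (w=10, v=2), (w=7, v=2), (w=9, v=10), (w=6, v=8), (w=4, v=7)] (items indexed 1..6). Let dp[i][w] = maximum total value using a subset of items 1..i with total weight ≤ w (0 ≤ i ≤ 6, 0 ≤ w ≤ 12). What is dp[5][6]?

8

i\w   0   1   2   3   4   5   6   7   8   9  10  11  12
  0   0   0   0   0   0   0   0   0   0   0   0   0   0
  1   0   0   0   0   4   4   4   4   4   4   4   4   4
  2   0   0   0   0   4   4   4   4   4   4   4   4   4
  3   0   0   0   0   4   4   4   4   4   4   4   6   6
  4   0   0   0   0   4   4   4   4   4  10  10  10  10
  5   0   0   0   0   4   4   8   8   8  10  12  12  12
  6   0   0   0   0   7   7   8   8  11  11  15  15  15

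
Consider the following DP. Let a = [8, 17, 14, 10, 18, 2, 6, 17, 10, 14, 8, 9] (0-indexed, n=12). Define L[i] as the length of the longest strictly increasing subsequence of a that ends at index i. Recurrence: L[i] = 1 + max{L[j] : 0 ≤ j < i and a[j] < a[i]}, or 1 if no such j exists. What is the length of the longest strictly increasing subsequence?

4

   i    0    1    2    3    4    5    6    7    8    9   10   11
a[i]    8   17   14   10   18    2    6   17   10   14    8    9
L[i]    1    2    2    2    3    1    2    3    3    4    3    4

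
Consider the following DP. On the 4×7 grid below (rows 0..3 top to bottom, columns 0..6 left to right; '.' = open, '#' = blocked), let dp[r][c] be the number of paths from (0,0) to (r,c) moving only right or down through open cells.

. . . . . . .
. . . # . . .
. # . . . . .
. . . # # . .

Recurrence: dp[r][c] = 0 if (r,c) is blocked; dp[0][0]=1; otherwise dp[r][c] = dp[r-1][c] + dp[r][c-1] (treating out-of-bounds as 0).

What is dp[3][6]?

15

r\c   0   1   2   3   4   5   6
  0   1   1   1   1   1   1   1
  1   1   2   3   0   1   2   3
  2   1   0   3   3   4   6   9
  3   1   1   4   0   0   6  15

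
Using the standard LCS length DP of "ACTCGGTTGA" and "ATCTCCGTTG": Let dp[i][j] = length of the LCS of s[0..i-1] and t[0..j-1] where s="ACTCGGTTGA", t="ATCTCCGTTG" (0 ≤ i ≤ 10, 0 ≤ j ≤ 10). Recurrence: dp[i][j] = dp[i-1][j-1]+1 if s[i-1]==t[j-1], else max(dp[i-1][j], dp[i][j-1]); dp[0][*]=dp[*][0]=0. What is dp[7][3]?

3

   ''  A  T  C  T  C  C  G  T  T  G
''  0  0  0  0  0  0  0  0  0  0  0
 A  0  1  1  1  1  1  1  1  1  1  1
 C  0  1  1  2  2  2  2  2  2  2  2
 T  0  1  2  2  3  3  3  3  3  3  3
 C  0  1  2  3  3  4  4  4  4  4  4
 G  0  1  2  3  3  4  4  5  5  5  5
 G  0  1  2  3  3  4  4  5  5  5  6
 T  0  1  2  3  4  4  4  5  6  6  6
 T  0  1  2  3  4  4  4  5  6  7  7
 G  0  1  2  3  4  4  4  5  6  7  8
 A  0  1  2  3  4  4  4  5  6  7  8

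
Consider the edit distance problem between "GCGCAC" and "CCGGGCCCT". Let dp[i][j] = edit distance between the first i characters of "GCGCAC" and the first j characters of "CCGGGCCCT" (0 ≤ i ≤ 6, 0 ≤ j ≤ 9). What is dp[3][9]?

7

   ''  C  C  G  G  G  C  C  C  T
''  0  1  2  3  4  5  6  7  8  9
 G  1  1  2  2  3  4  5  6  7  8
 C  2  1  1  2  3  4  4  5  6  7
 G  3  2  2  1  2  3  4  5  6  7
 C  4  3  2  2  2  3  3  4  5  6
 A  5  4  3  3  3  3  4  4  5  6
 C  6  5  4  4  4  4  3  4  4  5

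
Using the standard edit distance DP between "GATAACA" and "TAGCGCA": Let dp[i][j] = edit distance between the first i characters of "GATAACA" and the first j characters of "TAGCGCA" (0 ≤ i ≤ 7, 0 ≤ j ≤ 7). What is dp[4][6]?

5

   ''  T  A  G  C  G  C  A
''  0  1  2  3  4  5  6  7
 G  1  1  2  2  3  4  5  6
 A  2  2  1  2  3  4  5  5
 T  3  2  2  2  3  4  5  6
 A  4  3  2  3  3  4  5  5
 A  5  4  3  3  4  4  5  5
 C  6  5  4  4  3  4  4  5
 A  7  6  5  5  4  4  5  4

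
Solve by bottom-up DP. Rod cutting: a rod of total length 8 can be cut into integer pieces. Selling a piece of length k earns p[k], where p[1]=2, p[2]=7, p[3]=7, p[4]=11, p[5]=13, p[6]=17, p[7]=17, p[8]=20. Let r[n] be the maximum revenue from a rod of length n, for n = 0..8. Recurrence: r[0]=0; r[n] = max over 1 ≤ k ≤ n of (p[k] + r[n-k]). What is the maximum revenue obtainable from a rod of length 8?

   n    0    1    2    3    4    5    6    7    8
r[n]    0    2    7    9   14   16   21   23   28

28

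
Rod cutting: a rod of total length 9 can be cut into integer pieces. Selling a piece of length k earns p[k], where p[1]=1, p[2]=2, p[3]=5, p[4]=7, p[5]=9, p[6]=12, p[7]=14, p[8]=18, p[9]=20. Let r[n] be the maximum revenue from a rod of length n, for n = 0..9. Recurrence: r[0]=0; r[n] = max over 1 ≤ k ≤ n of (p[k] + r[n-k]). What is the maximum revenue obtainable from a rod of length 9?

   n    0    1    2    3    4    5    6    7    8    9
r[n]    0    1    2    5    7    9   12   14   18   20

20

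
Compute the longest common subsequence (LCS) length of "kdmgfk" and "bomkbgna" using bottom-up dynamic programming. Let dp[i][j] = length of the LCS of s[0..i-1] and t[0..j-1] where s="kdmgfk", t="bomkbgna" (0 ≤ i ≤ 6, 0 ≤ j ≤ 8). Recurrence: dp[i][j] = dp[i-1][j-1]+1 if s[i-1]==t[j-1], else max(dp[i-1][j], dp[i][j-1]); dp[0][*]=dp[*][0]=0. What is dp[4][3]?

1

   ''  b  o  m  k  b  g  n  a
''  0  0  0  0  0  0  0  0  0
 k  0  0  0  0  1  1  1  1  1
 d  0  0  0  0  1  1  1  1  1
 m  0  0  0  1  1  1  1  1  1
 g  0  0  0  1  1  1  2  2  2
 f  0  0  0  1  1  1  2  2  2
 k  0  0  0  1  2  2  2  2  2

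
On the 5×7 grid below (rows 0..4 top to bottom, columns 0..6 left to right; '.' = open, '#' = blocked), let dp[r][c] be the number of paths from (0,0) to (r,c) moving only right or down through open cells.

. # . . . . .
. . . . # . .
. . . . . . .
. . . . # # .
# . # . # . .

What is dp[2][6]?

4

r\c   0   1   2   3   4   5   6
  0   1   0   0   0   0   0   0
  1   1   1   1   1   0   0   0
  2   1   2   3   4   4   4   4
  3   1   3   6  10   0   0   4
  4   0   3   0  10   0   0   4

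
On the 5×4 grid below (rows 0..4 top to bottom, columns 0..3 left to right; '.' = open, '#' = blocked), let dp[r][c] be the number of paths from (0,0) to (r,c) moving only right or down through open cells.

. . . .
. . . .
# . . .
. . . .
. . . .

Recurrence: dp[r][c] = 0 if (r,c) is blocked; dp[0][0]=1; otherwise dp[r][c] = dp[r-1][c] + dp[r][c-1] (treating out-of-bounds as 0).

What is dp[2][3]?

r\c   0   1   2   3
  0   1   1   1   1
  1   1   2   3   4
  2   0   2   5   9
  3   0   2   7  16
  4   0   2   9  25

9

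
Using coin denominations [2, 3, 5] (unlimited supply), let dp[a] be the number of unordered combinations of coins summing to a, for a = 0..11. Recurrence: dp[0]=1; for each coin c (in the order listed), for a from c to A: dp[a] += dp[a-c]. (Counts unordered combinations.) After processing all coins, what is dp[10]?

4

after  coin     0     1     2     3     4     5     6     7     8     9    10    11
          2     1     0     1     0     1     0     1     0     1     0     1     0
          3     1     0     1     1     1     1     2     1     2     2     2     2
          5     1     0     1     1     1     2     2     2     3     3     4     4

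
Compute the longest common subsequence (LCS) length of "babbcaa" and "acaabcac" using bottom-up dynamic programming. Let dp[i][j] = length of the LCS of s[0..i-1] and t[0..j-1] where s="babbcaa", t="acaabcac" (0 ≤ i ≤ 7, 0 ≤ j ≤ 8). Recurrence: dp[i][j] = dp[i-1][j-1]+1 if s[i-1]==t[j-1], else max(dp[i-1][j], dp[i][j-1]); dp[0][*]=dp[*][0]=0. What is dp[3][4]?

1

   ''  a  c  a  a  b  c  a  c
''  0  0  0  0  0  0  0  0  0
 b  0  0  0  0  0  1  1  1  1
 a  0  1  1  1  1  1  1  2  2
 b  0  1  1  1  1  2  2  2  2
 b  0  1  1  1  1  2  2  2  2
 c  0  1  2  2  2  2  3  3  3
 a  0  1  2  3  3  3  3  4  4
 a  0  1  2  3  4  4  4  4  4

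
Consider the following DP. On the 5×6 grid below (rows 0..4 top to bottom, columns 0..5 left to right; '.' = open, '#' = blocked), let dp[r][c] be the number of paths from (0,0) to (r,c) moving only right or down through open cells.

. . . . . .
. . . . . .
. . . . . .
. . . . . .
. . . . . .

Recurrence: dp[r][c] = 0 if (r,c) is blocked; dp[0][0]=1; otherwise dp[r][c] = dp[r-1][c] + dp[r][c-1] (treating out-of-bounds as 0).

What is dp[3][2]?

r\c   0   1   2   3   4   5
  0   1   1   1   1   1   1
  1   1   2   3   4   5   6
  2   1   3   6  10  15  21
  3   1   4  10  20  35  56
  4   1   5  15  35  70 126

10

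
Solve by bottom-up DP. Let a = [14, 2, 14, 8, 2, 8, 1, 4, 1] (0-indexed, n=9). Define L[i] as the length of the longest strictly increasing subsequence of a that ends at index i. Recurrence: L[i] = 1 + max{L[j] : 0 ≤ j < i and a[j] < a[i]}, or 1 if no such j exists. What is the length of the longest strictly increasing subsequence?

2

   i    0    1    2    3    4    5    6    7    8
a[i]   14    2   14    8    2    8    1    4    1
L[i]    1    1    2    2    1    2    1    2    1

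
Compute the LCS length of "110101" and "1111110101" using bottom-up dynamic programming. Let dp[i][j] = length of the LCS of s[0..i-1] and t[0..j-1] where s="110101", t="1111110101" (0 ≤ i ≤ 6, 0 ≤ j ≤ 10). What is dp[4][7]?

3

   ''  1  1  1  1  1  1  0  1  0  1
''  0  0  0  0  0  0  0  0  0  0  0
 1  0  1  1  1  1  1  1  1  1  1  1
 1  0  1  2  2  2  2  2  2  2  2  2
 0  0  1  2  2  2  2  2  3  3  3  3
 1  0  1  2  3  3  3  3  3  4  4  4
 0  0  1  2  3  3  3  3  4  4  5  5
 1  0  1  2  3  4  4  4  4  5  5  6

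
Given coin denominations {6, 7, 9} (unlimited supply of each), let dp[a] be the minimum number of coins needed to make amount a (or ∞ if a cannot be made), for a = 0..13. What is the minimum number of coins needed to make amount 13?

 a  0  1  2  3  4  5  6  7  8  9 10 11 12 13
dp  0  -  -  -  -  -  1  1  -  1  -  -  2  2
(- denotes ∞ / unreachable)

2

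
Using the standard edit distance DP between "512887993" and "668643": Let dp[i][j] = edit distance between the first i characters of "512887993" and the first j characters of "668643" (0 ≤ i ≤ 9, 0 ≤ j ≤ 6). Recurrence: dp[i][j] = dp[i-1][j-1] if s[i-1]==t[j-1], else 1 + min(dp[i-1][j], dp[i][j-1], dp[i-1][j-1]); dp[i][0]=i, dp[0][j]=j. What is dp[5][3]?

   ''  6  6  8  6  4  3
''  0  1  2  3  4  5  6
 5  1  1  2  3  4  5  6
 1  2  2  2  3  4  5  6
 2  3  3  3  3  4  5  6
 8  4  4  4  3  4  5  6
 8  5  5  5  4  4  5  6
 7  6  6  6  5  5  5  6
 9  7  7  7  6  6  6  6
 9  8  8  8  7  7  7  7
 3  9  9  9  8  8  8  7

4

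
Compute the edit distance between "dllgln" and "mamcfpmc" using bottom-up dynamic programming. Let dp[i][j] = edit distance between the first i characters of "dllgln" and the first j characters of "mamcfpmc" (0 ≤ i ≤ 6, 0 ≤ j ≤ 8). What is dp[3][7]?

   ''  m  a  m  c  f  p  m  c
''  0  1  2  3  4  5  6  7  8
 d  1  1  2  3  4  5  6  7  8
 l  2  2  2  3  4  5  6  7  8
 l  3  3  3  3  4  5  6  7  8
 g  4  4  4  4  4  5  6  7  8
 l  5  5  5  5  5  5  6  7  8
 n  6  6  6  6  6  6  6  7  8

7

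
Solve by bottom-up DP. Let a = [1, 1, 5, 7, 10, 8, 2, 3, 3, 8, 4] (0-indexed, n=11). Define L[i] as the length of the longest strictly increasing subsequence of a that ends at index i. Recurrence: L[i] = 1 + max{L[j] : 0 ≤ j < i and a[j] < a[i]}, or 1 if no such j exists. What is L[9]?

   i    0    1    2    3    4    5    6    7    8    9   10
a[i]    1    1    5    7   10    8    2    3    3    8    4
L[i]    1    1    2    3    4    4    2    3    3    4    4

4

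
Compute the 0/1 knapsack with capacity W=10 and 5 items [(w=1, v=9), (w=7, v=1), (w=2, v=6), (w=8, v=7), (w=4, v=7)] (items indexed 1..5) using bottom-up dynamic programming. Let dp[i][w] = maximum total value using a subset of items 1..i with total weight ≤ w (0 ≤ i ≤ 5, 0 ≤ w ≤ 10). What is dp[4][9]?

i\w   0   1   2   3   4   5   6   7   8   9  10
  0   0   0   0   0   0   0   0   0   0   0   0
  1   0   9   9   9   9   9   9   9   9   9   9
  2   0   9   9   9   9   9   9   9  10  10  10
  3   0   9   9  15  15  15  15  15  15  15  16
  4   0   9   9  15  15  15  15  15  15  16  16
  5   0   9   9  15  15  16  16  22  22  22  22

16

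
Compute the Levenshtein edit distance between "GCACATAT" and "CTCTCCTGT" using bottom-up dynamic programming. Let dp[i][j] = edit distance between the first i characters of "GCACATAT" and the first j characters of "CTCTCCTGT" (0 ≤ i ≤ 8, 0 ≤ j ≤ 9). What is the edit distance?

   ''  C  T  C  T  C  C  T  G  T
''  0  1  2  3  4  5  6  7  8  9
 G  1  1  2  3  4  5  6  7  7  8
 C  2  1  2  2  3  4  5  6  7  8
 A  3  2  2  3  3  4  5  6  7  8
 C  4  3  3  2  3  3  4  5  6  7
 A  5  4  4  3  3  4  4  5  6  7
 T  6  5  4  4  3  4  5  4  5  6
 A  7  6  5  5  4  4  5  5  5  6
 T  8  7  6  6  5  5  5  5  6  5

5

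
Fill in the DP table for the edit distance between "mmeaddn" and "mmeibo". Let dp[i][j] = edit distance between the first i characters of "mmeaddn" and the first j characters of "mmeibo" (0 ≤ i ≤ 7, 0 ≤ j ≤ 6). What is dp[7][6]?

4

   ''  m  m  e  i  b  o
''  0  1  2  3  4  5  6
 m  1  0  1  2  3  4  5
 m  2  1  0  1  2  3  4
 e  3  2  1  0  1  2  3
 a  4  3  2  1  1  2  3
 d  5  4  3  2  2  2  3
 d  6  5  4  3  3  3  3
 n  7  6  5  4  4  4  4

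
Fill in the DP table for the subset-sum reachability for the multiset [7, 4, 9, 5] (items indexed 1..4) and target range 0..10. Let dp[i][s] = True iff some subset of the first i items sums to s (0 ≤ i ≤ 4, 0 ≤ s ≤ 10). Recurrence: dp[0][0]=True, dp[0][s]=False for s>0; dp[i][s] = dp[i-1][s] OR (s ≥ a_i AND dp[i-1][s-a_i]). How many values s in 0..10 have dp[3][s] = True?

4

i\s   0   1   2   3   4   5   6   7   8   9  10
  0   T   F   F   F   F   F   F   F   F   F   F
  1   T   F   F   F   F   F   F   T   F   F   F
  2   T   F   F   F   T   F   F   T   F   F   F
  3   T   F   F   F   T   F   F   T   F   T   F
  4   T   F   F   F   T   T   F   T   F   T   F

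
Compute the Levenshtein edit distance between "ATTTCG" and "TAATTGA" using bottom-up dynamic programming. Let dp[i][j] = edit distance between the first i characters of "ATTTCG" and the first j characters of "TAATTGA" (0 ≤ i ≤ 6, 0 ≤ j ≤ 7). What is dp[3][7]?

   ''  T  A  A  T  T  G  A
''  0  1  2  3  4  5  6  7
 A  1  1  1  2  3  4  5  6
 T  2  1  2  2  2  3  4  5
 T  3  2  2  3  2  2  3  4
 T  4  3  3  3  3  2  3  4
 C  5  4  4  4  4  3  3  4
 G  6  5  5  5  5  4  3  4

4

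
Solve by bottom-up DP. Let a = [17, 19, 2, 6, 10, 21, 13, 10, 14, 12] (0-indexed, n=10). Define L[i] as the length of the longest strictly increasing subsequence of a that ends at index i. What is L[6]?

4

   i    0    1    2    3    4    5    6    7    8    9
a[i]   17   19    2    6   10   21   13   10   14   12
L[i]    1    2    1    2    3    4    4    3    5    4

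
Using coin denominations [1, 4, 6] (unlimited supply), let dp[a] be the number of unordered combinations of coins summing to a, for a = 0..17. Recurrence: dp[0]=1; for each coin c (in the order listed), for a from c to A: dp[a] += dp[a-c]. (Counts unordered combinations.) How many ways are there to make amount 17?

10

after  coin     0     1     2     3     4     5     6     7     8     9    10    11    12    13    14    15    16    17
          1     1     1     1     1     1     1     1     1     1     1     1     1     1     1     1     1     1     1
          4     1     1     1     1     2     2     2     2     3     3     3     3     4     4     4     4     5     5
          6     1     1     1     1     2     2     3     3     4     4     5     5     7     7     8     8    10    10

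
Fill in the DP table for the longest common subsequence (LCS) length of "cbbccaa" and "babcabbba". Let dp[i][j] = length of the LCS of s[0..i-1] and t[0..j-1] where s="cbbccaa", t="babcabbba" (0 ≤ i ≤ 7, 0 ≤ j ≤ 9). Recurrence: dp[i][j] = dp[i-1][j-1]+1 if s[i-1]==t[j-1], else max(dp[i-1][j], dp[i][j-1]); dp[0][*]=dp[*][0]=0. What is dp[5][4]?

3

   ''  b  a  b  c  a  b  b  b  a
''  0  0  0  0  0  0  0  0  0  0
 c  0  0  0  0  1  1  1  1  1  1
 b  0  1  1  1  1  1  2  2  2  2
 b  0  1  1  2  2  2  2  3  3  3
 c  0  1  1  2  3  3  3  3  3  3
 c  0  1  1  2  3  3  3  3  3  3
 a  0  1  2  2  3  4  4  4  4  4
 a  0  1  2  2  3  4  4  4  4  5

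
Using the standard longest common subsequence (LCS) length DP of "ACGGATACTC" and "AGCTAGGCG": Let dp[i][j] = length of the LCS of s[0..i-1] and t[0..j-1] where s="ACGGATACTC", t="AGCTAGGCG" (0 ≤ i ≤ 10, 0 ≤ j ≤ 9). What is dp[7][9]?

4

   ''  A  G  C  T  A  G  G  C  G
''  0  0  0  0  0  0  0  0  0  0
 A  0  1  1  1  1  1  1  1  1  1
 C  0  1  1  2  2  2  2  2  2  2
 G  0  1  2  2  2  2  3  3  3  3
 G  0  1  2  2  2  2  3  4  4  4
 A  0  1  2  2  2  3  3  4  4  4
 T  0  1  2  2  3  3  3  4  4  4
 A  0  1  2  2  3  4  4  4  4  4
 C  0  1  2  3  3  4  4  4  5  5
 T  0  1  2  3  4  4  4  4  5  5
 C  0  1  2  3  4  4  4  4  5  5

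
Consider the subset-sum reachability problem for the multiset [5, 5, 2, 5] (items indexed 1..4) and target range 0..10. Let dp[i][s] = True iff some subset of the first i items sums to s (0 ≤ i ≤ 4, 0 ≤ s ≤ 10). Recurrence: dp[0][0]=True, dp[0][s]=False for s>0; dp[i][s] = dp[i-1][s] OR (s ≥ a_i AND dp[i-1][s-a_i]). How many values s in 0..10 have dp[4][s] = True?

5

i\s   0   1   2   3   4   5   6   7   8   9  10
  0   T   F   F   F   F   F   F   F   F   F   F
  1   T   F   F   F   F   T   F   F   F   F   F
  2   T   F   F   F   F   T   F   F   F   F   T
  3   T   F   T   F   F   T   F   T   F   F   T
  4   T   F   T   F   F   T   F   T   F   F   T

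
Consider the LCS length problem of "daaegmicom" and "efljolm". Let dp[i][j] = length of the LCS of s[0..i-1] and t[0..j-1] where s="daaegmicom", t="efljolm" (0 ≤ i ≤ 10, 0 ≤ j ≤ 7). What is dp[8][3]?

   ''  e  f  l  j  o  l  m
''  0  0  0  0  0  0  0  0
 d  0  0  0  0  0  0  0  0
 a  0  0  0  0  0  0  0  0
 a  0  0  0  0  0  0  0  0
 e  0  1  1  1  1  1  1  1
 g  0  1  1  1  1  1  1  1
 m  0  1  1  1  1  1  1  2
 i  0  1  1  1  1  1  1  2
 c  0  1  1  1  1  1  1  2
 o  0  1  1  1  1  2  2  2
 m  0  1  1  1  1  2  2  3

1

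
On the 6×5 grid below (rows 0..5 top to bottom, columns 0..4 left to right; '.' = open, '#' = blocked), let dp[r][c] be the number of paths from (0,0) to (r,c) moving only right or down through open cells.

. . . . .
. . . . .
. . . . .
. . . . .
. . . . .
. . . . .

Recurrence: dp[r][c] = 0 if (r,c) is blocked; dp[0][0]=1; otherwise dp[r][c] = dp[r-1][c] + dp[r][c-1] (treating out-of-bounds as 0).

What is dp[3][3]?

20

r\c   0   1   2   3   4
  0   1   1   1   1   1
  1   1   2   3   4   5
  2   1   3   6  10  15
  3   1   4  10  20  35
  4   1   5  15  35  70
  5   1   6  21  56 126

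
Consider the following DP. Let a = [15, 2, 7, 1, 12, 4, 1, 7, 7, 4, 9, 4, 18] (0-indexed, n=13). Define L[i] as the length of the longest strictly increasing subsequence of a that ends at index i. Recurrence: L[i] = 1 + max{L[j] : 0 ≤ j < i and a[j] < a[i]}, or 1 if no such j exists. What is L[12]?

5

   i    0    1    2    3    4    5    6    7    8    9   10   11   12
a[i]   15    2    7    1   12    4    1    7    7    4    9    4   18
L[i]    1    1    2    1    3    2    1    3    3    2    4    2    5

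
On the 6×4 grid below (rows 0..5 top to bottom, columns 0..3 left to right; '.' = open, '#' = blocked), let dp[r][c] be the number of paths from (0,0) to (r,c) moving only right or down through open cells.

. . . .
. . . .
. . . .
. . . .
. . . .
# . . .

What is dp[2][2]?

r\c   0   1   2   3
  0   1   1   1   1
  1   1   2   3   4
  2   1   3   6  10
  3   1   4  10  20
  4   1   5  15  35
  5   0   5  20  55

6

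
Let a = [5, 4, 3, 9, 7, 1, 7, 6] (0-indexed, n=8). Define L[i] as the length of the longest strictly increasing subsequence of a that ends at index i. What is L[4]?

   i    0    1    2    3    4    5    6    7
a[i]    5    4    3    9    7    1    7    6
L[i]    1    1    1    2    2    1    2    2

2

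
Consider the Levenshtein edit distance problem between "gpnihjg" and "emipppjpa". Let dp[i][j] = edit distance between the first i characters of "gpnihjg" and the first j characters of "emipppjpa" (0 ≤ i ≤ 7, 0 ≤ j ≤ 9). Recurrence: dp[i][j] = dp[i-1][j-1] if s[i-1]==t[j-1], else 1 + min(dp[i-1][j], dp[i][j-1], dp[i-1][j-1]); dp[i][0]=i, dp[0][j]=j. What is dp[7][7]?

7

   ''  e  m  i  p  p  p  j  p  a
''  0  1  2  3  4  5  6  7  8  9
 g  1  1  2  3  4  5  6  7  8  9
 p  2  2  2  3  3  4  5  6  7  8
 n  3  3  3  3  4  4  5  6  7  8
 i  4  4  4  3  4  5  5  6  7  8
 h  5  5  5  4  4  5  6  6  7  8
 j  6  6  6  5  5  5  6  6  7  8
 g  7  7  7  6  6  6  6  7  7  8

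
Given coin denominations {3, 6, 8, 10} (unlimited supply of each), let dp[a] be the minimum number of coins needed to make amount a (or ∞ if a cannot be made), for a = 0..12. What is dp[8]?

1

 a  0  1  2  3  4  5  6  7  8  9 10 11 12
dp  0  -  -  1  -  -  1  -  1  2  1  2  2
(- denotes ∞ / unreachable)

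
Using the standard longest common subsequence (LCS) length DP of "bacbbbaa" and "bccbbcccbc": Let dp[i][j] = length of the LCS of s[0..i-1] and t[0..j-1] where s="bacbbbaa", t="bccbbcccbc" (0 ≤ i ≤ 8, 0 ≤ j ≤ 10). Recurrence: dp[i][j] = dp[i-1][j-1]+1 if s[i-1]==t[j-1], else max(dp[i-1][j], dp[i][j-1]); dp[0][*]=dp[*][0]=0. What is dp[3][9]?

   ''  b  c  c  b  b  c  c  c  b  c
''  0  0  0  0  0  0  0  0  0  0  0
 b  0  1  1  1  1  1  1  1  1  1  1
 a  0  1  1  1  1  1  1  1  1  1  1
 c  0  1  2  2  2  2  2  2  2  2  2
 b  0  1  2  2  3  3  3  3  3  3  3
 b  0  1  2  2  3  4  4  4  4  4  4
 b  0  1  2  2  3  4  4  4  4  5  5
 a  0  1  2  2  3  4  4  4  4  5  5
 a  0  1  2  2  3  4  4  4  4  5  5

2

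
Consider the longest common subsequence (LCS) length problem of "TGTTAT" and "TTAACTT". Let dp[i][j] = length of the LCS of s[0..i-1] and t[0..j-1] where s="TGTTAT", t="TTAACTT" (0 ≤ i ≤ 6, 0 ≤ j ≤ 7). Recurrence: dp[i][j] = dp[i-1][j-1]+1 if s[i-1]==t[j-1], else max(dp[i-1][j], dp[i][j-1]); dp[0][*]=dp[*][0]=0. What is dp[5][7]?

   ''  T  T  A  A  C  T  T
''  0  0  0  0  0  0  0  0
 T  0  1  1  1  1  1  1  1
 G  0  1  1  1  1  1  1  1
 T  0  1  2  2  2  2  2  2
 T  0  1  2  2  2  2  3  3
 A  0  1  2  3  3  3  3  3
 T  0  1  2  3  3  3  4  4

3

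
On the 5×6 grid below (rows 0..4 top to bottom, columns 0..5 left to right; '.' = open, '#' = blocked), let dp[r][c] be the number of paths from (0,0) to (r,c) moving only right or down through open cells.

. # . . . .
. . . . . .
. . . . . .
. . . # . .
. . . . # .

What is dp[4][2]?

10

r\c   0   1   2   3   4   5
  0   1   0   0   0   0   0
  1   1   1   1   1   1   1
  2   1   2   3   4   5   6
  3   1   3   6   0   5  11
  4   1   4  10  10   0  11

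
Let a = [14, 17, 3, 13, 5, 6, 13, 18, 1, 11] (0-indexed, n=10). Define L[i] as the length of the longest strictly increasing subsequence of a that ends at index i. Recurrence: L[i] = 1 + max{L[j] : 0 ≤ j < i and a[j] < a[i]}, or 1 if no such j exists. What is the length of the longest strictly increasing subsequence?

5

   i    0    1    2    3    4    5    6    7    8    9
a[i]   14   17    3   13    5    6   13   18    1   11
L[i]    1    2    1    2    2    3    4    5    1    4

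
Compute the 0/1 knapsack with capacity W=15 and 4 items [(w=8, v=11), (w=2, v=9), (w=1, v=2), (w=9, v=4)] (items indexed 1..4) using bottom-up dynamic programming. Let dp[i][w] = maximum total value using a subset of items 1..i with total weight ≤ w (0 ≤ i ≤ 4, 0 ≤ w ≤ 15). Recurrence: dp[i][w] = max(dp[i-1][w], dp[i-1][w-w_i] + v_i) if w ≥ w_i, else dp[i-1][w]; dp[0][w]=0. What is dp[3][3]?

11

i\w   0   1   2   3   4   5   6   7   8   9  10  11  12  13  14  15
  0   0   0   0   0   0   0   0   0   0   0   0   0   0   0   0   0
  1   0   0   0   0   0   0   0   0  11  11  11  11  11  11  11  11
  2   0   0   9   9   9   9   9   9  11  11  20  20  20  20  20  20
  3   0   2   9  11  11  11  11  11  11  13  20  22  22  22  22  22
  4   0   2   9  11  11  11  11  11  11  13  20  22  22  22  22  22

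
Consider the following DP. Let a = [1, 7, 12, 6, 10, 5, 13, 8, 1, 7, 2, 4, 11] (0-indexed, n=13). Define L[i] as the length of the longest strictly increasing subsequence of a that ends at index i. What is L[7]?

3

   i    0    1    2    3    4    5    6    7    8    9   10   11   12
a[i]    1    7   12    6   10    5   13    8    1    7    2    4   11
L[i]    1    2    3    2    3    2    4    3    1    3    2    3    4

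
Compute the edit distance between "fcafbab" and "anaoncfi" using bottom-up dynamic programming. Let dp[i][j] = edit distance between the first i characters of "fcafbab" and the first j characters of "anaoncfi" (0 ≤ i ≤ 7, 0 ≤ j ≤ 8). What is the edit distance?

   ''  a  n  a  o  n  c  f  i
''  0  1  2  3  4  5  6  7  8
 f  1  1  2  3  4  5  6  6  7
 c  2  2  2  3  4  5  5  6  7
 a  3  2  3  2  3  4  5  6  7
 f  4  3  3  3  3  4  5  5  6
 b  5  4  4  4  4  4  5  6  6
 a  6  5  5  4  5  5  5  6  7
 b  7  6  6  5  5  6  6  6  7

7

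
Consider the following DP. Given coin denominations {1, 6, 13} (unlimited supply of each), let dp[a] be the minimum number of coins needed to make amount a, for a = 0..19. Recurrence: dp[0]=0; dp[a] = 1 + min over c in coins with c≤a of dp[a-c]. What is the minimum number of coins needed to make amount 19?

2

 a  0  1  2  3  4  5  6  7  8  9 10 11 12 13 14 15 16 17 18 19
dp  0  1  2  3  4  5  1  2  3  4  5  6  2  1  2  3  4  5  3  2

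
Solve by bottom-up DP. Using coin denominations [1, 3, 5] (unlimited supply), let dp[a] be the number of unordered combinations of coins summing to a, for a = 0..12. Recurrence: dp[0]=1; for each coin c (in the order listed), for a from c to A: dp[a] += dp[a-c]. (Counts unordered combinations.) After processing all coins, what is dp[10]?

after  coin     0     1     2     3     4     5     6     7     8     9    10    11    12
          1     1     1     1     1     1     1     1     1     1     1     1     1     1
          3     1     1     1     2     2     2     3     3     3     4     4     4     5
          5     1     1     1     2     2     3     4     4     5     6     7     8     9

7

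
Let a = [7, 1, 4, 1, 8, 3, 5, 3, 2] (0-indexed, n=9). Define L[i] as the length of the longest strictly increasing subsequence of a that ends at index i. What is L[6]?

3

   i    0    1    2    3    4    5    6    7    8
a[i]    7    1    4    1    8    3    5    3    2
L[i]    1    1    2    1    3    2    3    2    2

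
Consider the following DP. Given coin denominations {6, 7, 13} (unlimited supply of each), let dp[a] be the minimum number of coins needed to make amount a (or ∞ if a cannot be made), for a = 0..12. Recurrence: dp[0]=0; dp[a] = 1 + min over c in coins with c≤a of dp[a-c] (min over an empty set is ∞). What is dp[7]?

1

 a  0  1  2  3  4  5  6  7  8  9 10 11 12
dp  0  -  -  -  -  -  1  1  -  -  -  -  2
(- denotes ∞ / unreachable)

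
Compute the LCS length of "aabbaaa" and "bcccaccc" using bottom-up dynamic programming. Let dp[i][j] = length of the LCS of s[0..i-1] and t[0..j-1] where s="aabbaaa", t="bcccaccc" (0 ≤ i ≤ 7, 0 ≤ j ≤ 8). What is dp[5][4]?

1

   ''  b  c  c  c  a  c  c  c
''  0  0  0  0  0  0  0  0  0
 a  0  0  0  0  0  1  1  1  1
 a  0  0  0  0  0  1  1  1  1
 b  0  1  1  1  1  1  1  1  1
 b  0  1  1  1  1  1  1  1  1
 a  0  1  1  1  1  2  2  2  2
 a  0  1  1  1  1  2  2  2  2
 a  0  1  1  1  1  2  2  2  2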